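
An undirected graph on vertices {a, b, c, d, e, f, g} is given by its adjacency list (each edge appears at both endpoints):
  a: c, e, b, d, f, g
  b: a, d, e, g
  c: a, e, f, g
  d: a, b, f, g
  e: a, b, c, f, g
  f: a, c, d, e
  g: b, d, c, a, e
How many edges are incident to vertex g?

Neighbors of g: a, b, c, d, e.

5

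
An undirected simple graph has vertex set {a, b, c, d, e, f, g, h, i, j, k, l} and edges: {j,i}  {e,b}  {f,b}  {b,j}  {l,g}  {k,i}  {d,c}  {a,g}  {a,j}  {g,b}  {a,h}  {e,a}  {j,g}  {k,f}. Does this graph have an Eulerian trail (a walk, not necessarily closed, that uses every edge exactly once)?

No

Degrees: a:4, b:4, c:1, d:1, e:2, f:2, g:4, h:1, i:2, j:4, k:2, l:1
Odd-degree vertices: c, d, h, l (4 total).
With 4 odd-degree vertices (more than two), no single trail can use every edge.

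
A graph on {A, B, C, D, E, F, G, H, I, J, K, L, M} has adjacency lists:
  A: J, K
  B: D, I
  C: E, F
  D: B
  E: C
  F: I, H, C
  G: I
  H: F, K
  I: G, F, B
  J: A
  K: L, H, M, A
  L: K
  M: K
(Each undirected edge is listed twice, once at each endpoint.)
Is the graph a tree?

Yes

The graph has 13 vertices and 12 edges.
Connected and |E| = |V| - 1, which characterizes a tree.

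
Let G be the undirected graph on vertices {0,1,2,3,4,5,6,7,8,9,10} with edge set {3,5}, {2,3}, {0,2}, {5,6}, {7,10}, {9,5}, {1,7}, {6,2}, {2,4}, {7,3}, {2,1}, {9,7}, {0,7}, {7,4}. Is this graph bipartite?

Color {2, 5, 7, 8} black and {0, 1, 3, 4, 6, 9, 10} white. No edge joins two same-colored vertices, so the graph is bipartite.

Yes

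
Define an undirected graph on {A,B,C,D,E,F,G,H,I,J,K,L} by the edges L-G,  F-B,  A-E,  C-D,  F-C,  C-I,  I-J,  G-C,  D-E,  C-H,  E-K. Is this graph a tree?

Yes

|V| = 12, |E| = 11.
It is connected with exactly 11 edges, hence acyclic — it is a tree.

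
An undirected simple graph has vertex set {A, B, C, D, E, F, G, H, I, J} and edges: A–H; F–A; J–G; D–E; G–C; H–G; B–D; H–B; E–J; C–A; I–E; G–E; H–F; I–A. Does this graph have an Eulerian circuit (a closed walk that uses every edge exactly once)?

Degrees: A:4, B:2, C:2, D:2, E:4, F:2, G:4, H:4, I:2, J:2
Every vertex has even degree and the edges form a single connected piece, so an Eulerian circuit exists.

Yes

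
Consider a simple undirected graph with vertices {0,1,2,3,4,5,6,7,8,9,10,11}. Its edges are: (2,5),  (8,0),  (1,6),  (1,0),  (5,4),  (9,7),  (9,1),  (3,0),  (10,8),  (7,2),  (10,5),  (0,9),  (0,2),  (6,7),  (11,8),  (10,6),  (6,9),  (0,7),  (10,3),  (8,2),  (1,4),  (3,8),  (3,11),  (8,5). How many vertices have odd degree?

0

Degrees: 0:6, 1:4, 2:4, 3:4, 4:2, 5:4, 6:4, 7:4, 8:6, 9:4, 10:4, 11:2
Odd-degree vertices: none.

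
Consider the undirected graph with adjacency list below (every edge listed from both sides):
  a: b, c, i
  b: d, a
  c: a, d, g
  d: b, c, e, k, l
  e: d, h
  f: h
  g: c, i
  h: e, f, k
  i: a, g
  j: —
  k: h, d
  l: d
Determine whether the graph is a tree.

The graph has 12 vertices and 13 edges.
It splits into 2 components, so it cannot be a tree.

No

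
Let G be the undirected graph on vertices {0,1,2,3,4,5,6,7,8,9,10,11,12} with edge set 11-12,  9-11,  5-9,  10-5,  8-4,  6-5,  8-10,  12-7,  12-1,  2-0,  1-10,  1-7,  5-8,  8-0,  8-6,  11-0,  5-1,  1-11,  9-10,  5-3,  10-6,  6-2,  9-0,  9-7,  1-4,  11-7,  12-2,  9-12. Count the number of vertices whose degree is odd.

6

Degrees: 0:4, 1:6, 2:3, 3:1, 4:2, 5:6, 6:4, 7:4, 8:5, 9:6, 10:5, 11:5, 12:5
Odd-degree vertices: 2, 3, 8, 10, 11, 12.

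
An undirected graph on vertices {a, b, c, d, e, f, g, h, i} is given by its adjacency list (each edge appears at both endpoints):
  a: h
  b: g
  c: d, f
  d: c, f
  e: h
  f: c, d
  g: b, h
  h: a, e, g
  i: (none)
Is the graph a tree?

No

|V| = 9, |E| = 7.
It splits into 3 components, so it cannot be a tree.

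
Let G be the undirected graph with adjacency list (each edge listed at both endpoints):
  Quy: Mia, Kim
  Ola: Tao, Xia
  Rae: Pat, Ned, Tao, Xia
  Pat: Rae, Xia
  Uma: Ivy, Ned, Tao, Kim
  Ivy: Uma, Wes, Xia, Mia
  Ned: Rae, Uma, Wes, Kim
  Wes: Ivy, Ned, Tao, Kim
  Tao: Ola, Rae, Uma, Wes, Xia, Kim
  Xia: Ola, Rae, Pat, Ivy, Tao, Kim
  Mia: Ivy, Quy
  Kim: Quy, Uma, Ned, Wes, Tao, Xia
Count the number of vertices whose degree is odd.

Degrees: Quy:2, Ola:2, Rae:4, Pat:2, Uma:4, Ivy:4, Ned:4, Wes:4, Tao:6, Xia:6, Mia:2, Kim:6
Odd-degree vertices: none.

0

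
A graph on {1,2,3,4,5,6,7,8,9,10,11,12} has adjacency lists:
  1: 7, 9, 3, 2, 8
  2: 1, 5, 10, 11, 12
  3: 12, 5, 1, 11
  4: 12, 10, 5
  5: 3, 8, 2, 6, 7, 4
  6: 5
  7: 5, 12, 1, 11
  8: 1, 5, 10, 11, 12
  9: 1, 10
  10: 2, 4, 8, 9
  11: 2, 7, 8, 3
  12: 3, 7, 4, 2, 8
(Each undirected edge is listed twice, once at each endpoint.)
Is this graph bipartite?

Partition the vertices as {2, 3, 4, 6, 7, 8, 9} vs {1, 5, 10, 11, 12}. Each listed edge has one endpoint in each part, so the graph is bipartite.

Yes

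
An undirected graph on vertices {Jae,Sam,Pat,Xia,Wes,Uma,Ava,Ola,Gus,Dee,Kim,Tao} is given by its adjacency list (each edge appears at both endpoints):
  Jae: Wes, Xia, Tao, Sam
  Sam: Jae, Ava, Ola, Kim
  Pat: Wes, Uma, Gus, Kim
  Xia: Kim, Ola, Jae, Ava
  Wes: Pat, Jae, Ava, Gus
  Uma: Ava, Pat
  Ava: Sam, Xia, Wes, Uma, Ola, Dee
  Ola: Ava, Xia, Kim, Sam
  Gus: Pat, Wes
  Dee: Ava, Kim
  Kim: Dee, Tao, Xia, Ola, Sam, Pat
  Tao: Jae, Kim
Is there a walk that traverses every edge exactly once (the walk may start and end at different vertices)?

Degrees: Jae:4, Sam:4, Pat:4, Xia:4, Wes:4, Uma:2, Ava:6, Ola:4, Gus:2, Dee:2, Kim:6, Tao:2
Odd-degree vertices: none (0 total).
The non-isolated vertices are connected and exactly 0 have odd degree, so an Eulerian trail exists.

Yes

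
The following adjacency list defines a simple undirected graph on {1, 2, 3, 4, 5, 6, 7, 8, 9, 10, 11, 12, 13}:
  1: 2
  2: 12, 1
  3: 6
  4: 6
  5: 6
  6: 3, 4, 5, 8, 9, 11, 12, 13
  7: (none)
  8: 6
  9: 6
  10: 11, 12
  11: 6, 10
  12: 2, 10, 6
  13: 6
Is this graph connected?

Component: {7}
Component: {1, 2, 3, 4, 5, 6, 8, 9, 10, 11, 12, 13}
There are 2 separate components, so the graph is not connected.

No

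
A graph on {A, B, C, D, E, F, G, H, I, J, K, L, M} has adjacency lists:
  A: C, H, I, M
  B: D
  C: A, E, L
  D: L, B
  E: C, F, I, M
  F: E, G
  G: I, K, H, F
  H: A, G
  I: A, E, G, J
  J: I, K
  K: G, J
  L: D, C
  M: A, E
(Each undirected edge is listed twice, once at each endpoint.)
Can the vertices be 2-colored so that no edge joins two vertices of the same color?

A valid 2-coloring puts {C, D, F, H, I, K, M} on one side and {A, B, E, G, J, L} on the other; every edge crosses between the two sides.

Yes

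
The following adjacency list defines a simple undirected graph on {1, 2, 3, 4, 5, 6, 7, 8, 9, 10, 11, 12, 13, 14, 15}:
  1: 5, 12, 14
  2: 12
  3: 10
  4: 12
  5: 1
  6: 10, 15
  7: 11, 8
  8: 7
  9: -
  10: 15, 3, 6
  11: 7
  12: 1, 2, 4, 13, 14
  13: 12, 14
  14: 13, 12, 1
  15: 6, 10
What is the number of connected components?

4

Component: {9}
Component: {7, 8, 11}
Component: {3, 6, 10, 15}
Component: {1, 2, 4, 5, 12, 13, 14}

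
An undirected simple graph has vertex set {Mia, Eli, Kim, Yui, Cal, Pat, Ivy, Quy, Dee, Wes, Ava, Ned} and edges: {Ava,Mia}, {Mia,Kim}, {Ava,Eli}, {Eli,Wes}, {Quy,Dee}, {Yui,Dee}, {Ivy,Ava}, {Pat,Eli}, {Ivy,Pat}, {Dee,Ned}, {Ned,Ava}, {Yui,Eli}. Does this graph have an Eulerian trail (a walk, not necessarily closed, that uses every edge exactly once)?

No

Degrees: Mia:2, Eli:4, Kim:1, Yui:2, Cal:0, Pat:2, Ivy:2, Quy:1, Dee:3, Wes:1, Ava:4, Ned:2
Odd-degree vertices: Kim, Quy, Dee, Wes (4 total).
An Eulerian trail requires 0 or 2 odd-degree vertices; here there are 4.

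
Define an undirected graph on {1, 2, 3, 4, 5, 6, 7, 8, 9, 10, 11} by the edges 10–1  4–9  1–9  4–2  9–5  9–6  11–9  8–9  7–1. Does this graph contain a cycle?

The graph has 11 vertices, 9 edges, and 2 connected components.
Since 9 = 11 - 2, the graph is a forest and contains no cycle.

No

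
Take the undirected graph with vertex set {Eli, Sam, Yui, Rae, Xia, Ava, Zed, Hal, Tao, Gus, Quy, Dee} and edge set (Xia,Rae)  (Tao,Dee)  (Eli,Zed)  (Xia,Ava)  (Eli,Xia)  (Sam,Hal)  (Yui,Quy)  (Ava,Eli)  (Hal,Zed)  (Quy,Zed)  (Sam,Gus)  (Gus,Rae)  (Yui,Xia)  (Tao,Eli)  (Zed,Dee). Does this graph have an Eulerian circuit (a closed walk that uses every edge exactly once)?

Yes

Degrees: Eli:4, Sam:2, Yui:2, Rae:2, Xia:4, Ava:2, Zed:4, Hal:2, Tao:2, Gus:2, Quy:2, Dee:2
All degrees are even and the non-isolated vertices are connected — an Eulerian circuit exists.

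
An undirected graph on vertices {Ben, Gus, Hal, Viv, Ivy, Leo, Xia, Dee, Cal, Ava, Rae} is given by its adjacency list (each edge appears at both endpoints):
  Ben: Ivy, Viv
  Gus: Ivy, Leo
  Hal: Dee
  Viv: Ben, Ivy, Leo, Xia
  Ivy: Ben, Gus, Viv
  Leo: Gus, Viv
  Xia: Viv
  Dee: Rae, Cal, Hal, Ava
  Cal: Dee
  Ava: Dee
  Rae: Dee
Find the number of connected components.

2

Component: {Hal, Dee, Cal, Ava, Rae}
Component: {Ben, Gus, Viv, Ivy, Leo, Xia}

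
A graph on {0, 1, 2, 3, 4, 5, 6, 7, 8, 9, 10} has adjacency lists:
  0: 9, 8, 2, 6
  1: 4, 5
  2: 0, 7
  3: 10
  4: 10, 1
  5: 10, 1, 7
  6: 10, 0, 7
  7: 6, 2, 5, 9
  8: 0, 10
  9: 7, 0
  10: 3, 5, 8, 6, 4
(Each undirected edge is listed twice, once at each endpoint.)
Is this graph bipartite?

A valid 2-coloring puts {2, 3, 4, 5, 6, 8, 9} on one side and {0, 1, 7, 10} on the other; every edge crosses between the two sides.

Yes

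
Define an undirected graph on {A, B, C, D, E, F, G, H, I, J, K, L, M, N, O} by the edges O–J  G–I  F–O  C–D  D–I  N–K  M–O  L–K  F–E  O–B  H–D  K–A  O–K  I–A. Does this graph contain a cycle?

The graph has 15 vertices, 14 edges, and 1 connected component.
A forest on 15 vertices with 1 component has exactly 14 edges, which matches — so no cycle.

No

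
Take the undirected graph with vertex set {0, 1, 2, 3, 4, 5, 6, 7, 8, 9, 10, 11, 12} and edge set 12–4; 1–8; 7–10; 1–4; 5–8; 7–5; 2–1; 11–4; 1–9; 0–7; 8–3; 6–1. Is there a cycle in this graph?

No

The graph has 13 vertices, 12 edges, and 1 connected component.
A forest on 13 vertices with 1 component has exactly 12 edges, which matches — so no cycle.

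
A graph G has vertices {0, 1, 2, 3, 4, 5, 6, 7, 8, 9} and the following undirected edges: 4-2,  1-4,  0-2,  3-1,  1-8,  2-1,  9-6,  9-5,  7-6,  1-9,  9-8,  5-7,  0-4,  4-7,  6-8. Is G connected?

A breadth-first search from 0 visits 0, 4, 2, 7, 1, 5, 6, 8, 3, 9 — all 10 vertices — so the graph is connected.

Yes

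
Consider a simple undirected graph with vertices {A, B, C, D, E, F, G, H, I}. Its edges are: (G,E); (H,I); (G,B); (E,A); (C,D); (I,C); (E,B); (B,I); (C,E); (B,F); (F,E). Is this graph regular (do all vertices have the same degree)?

No

Degrees: A:1, B:4, C:3, D:1, E:5, F:2, G:2, H:1, I:3
Degrees are not all equal (e.g. deg(A)=1 but deg(E)=5); not regular.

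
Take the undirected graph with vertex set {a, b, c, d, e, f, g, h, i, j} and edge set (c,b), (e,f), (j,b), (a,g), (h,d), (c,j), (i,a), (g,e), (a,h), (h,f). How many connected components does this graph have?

2

Component: {b, c, j}
Component: {a, d, e, f, g, h, i}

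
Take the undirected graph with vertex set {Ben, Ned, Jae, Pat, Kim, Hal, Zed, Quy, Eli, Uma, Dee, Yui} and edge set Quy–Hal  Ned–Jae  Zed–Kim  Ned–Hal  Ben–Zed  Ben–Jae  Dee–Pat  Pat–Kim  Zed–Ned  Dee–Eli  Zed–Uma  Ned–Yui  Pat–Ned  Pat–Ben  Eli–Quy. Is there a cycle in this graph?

The graph has 12 vertices, 15 edges, and 1 connected component.
Since 15 > 12 - 1, a cycle must exist; for instance Pat-Dee-Eli-Quy-Hal-Ned-Pat.

Yes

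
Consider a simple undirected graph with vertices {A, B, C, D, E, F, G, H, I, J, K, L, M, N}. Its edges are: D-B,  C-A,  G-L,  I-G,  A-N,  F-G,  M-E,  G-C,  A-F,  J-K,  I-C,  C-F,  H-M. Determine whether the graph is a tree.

No

|V| = 14, |E| = 13.
It splits into 4 components, so it cannot be a tree.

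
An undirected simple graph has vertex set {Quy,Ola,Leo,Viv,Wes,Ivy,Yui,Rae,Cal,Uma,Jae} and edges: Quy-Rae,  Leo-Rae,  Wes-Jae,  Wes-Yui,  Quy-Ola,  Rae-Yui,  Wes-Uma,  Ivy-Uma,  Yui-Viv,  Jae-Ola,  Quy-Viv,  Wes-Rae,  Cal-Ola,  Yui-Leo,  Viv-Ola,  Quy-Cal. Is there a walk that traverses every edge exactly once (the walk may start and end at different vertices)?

Degrees: Quy:4, Ola:4, Leo:2, Viv:3, Wes:4, Ivy:1, Yui:4, Rae:4, Cal:2, Uma:2, Jae:2
Odd-degree vertices: Viv, Ivy (2 total).
The non-isolated vertices are connected and exactly 2 have odd degree, so an Eulerian trail exists (from Viv to Ivy).

Yes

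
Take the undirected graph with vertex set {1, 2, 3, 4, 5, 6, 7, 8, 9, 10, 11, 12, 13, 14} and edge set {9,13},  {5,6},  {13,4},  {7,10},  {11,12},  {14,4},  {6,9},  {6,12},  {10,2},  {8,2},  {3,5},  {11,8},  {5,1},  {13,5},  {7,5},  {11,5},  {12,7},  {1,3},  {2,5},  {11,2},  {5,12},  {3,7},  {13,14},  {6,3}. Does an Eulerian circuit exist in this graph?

Yes

Degrees: 1:2, 2:4, 3:4, 4:2, 5:8, 6:4, 7:4, 8:2, 9:2, 10:2, 11:4, 12:4, 13:4, 14:2
All degrees are even and the non-isolated vertices are connected — an Eulerian circuit exists.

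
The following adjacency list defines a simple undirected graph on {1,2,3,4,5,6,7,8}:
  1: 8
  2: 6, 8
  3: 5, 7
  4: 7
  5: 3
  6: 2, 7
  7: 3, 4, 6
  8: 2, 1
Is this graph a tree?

Yes

|V| = 8, |E| = 7.
It is connected with exactly 7 edges, hence acyclic — it is a tree.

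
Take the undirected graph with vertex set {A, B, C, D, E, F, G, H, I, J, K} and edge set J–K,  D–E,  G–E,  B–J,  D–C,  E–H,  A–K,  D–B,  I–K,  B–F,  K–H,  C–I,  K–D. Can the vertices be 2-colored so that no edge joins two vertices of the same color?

A valid 2-coloring puts {B, C, E, K} on one side and {A, D, F, G, H, I, J} on the other; every edge crosses between the two sides.

Yes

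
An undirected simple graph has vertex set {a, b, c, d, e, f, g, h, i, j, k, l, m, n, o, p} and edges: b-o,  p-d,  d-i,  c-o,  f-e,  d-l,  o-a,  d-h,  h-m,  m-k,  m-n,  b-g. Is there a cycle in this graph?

No

The graph has 16 vertices, 12 edges, and 4 connected components.
Since 12 = 16 - 4, the graph is a forest and contains no cycle.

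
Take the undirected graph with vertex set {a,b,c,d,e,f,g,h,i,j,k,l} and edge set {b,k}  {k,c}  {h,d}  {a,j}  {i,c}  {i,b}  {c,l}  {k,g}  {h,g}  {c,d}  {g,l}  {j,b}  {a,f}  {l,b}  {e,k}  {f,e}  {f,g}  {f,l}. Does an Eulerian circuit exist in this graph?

Degrees: a:2, b:4, c:4, d:2, e:2, f:4, g:4, h:2, i:2, j:2, k:4, l:4
Every vertex has even degree and the edges form a single connected piece, so an Eulerian circuit exists.

Yes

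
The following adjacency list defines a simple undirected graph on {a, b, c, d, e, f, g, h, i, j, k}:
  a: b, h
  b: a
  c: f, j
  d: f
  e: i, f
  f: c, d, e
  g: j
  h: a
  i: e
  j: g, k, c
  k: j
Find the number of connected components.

Component: {a, b, h}
Component: {c, d, e, f, g, i, j, k}

2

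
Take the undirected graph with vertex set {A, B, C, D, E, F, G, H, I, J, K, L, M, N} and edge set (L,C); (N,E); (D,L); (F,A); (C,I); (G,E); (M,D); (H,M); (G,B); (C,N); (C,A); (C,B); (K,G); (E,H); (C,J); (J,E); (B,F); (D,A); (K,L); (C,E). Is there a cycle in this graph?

Yes

|V| = 14, |E| = 20, number of components = 1.
One cycle is A-D-M-H-E-C-A.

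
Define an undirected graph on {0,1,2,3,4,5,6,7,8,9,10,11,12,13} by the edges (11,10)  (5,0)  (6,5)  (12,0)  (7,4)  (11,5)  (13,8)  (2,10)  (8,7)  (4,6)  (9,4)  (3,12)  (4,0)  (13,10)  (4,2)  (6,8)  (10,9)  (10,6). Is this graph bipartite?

Yes

Color {1, 4, 5, 8, 10, 12} black and {0, 2, 3, 6, 7, 9, 11, 13} white. No edge joins two same-colored vertices, so the graph is bipartite.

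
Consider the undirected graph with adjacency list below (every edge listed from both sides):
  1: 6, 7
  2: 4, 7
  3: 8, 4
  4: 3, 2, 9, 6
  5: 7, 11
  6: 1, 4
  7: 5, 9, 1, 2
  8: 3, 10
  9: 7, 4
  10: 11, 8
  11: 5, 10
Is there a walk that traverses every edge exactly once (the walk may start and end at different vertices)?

Yes

Degrees: 1:2, 2:2, 3:2, 4:4, 5:2, 6:2, 7:4, 8:2, 9:2, 10:2, 11:2
Odd-degree vertices: none (0 total).
The non-isolated vertices are connected and exactly 0 have odd degree, so an Eulerian trail exists.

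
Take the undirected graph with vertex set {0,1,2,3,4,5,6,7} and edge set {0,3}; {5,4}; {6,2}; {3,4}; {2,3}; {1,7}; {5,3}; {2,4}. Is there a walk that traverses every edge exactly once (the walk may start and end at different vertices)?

Degrees: 0:1, 1:1, 2:3, 3:4, 4:3, 5:2, 6:1, 7:1
Odd-degree vertices: 0, 1, 2, 4, 6, 7 (6 total).
An Eulerian trail requires 0 or 2 odd-degree vertices; here there are 6.

No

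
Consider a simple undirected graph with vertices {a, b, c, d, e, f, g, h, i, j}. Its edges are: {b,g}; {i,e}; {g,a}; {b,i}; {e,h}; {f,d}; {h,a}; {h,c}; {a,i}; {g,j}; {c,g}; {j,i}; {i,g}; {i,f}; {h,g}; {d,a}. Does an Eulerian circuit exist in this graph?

Yes

Degrees: a:4, b:2, c:2, d:2, e:2, f:2, g:6, h:4, i:6, j:2
All degrees are even and the non-isolated vertices are connected — an Eulerian circuit exists.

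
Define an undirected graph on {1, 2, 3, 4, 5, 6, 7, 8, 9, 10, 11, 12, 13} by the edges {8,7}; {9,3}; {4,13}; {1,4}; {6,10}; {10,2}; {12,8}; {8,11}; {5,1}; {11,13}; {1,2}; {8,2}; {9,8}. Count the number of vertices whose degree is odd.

Degrees: 1:3, 2:3, 3:1, 4:2, 5:1, 6:1, 7:1, 8:5, 9:2, 10:2, 11:2, 12:1, 13:2
Odd-degree vertices: 1, 2, 3, 5, 6, 7, 8, 12.

8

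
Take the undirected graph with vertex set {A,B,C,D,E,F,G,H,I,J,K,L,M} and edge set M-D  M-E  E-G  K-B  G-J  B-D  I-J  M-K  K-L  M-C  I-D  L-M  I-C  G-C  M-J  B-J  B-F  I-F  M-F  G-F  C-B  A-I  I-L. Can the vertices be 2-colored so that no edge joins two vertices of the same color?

No

L-K-M-L is an odd cycle (length 3), and a bipartite graph can contain only even cycles.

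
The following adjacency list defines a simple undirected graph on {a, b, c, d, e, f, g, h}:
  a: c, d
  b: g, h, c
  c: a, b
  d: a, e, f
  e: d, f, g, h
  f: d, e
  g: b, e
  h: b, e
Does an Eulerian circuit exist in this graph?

No

Degrees: a:2, b:3, c:2, d:3, e:4, f:2, g:2, h:2
Vertices with odd degree: b, d. An Eulerian circuit requires all degrees even.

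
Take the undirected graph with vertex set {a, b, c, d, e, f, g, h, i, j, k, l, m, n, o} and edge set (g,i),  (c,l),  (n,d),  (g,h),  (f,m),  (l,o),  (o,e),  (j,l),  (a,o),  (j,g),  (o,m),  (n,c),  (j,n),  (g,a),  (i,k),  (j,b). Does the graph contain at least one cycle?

The graph has 15 vertices, 16 edges, and 1 connected component.
Since 16 > 15 - 1, a cycle must exist; for instance a-g-j-l-o-a.

Yes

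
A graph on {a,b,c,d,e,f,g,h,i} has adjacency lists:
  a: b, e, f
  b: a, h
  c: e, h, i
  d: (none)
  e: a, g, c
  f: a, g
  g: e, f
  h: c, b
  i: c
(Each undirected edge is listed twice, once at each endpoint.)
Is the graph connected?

No

Component: {d}
Component: {a, b, c, e, f, g, h, i}
There are 2 separate components, so the graph is not connected.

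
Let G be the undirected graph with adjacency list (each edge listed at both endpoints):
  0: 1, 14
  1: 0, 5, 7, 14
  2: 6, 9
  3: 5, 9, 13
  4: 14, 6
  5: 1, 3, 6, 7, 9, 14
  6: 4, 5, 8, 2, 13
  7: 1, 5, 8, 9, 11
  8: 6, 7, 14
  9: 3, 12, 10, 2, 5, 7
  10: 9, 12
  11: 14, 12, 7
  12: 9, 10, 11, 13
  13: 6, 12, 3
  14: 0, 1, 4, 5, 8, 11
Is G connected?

Yes

Starting from 0 and exploring outward reaches every vertex (0, 14, 1, 5, 4, 8, 11, 7, 6, 3, 9, 12, 13, 2, 10); the graph is connected.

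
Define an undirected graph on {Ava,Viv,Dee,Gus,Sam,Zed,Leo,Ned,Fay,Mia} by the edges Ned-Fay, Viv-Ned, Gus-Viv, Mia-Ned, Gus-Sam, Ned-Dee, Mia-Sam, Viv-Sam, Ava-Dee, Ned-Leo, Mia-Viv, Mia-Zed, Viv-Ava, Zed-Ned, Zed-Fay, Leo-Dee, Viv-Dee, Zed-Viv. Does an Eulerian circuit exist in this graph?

No

Degrees: Ava:2, Viv:7, Dee:4, Gus:2, Sam:3, Zed:4, Leo:2, Ned:6, Fay:2, Mia:4
Vertices with odd degree: Viv, Sam. An Eulerian circuit requires all degrees even.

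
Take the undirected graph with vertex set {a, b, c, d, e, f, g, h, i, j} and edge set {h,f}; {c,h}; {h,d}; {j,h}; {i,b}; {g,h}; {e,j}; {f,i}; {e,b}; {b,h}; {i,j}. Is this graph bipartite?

Yes

Color {a, e, h, i} black and {b, c, d, f, g, j} white. No edge joins two same-colored vertices, so the graph is bipartite.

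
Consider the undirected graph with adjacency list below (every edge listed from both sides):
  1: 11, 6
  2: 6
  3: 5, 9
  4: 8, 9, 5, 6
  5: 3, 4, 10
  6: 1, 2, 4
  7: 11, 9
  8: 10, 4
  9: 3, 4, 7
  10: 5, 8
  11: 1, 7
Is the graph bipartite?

Yes

A valid 2-coloring puts {5, 6, 8, 9, 11} on one side and {1, 2, 3, 4, 7, 10} on the other; every edge crosses between the two sides.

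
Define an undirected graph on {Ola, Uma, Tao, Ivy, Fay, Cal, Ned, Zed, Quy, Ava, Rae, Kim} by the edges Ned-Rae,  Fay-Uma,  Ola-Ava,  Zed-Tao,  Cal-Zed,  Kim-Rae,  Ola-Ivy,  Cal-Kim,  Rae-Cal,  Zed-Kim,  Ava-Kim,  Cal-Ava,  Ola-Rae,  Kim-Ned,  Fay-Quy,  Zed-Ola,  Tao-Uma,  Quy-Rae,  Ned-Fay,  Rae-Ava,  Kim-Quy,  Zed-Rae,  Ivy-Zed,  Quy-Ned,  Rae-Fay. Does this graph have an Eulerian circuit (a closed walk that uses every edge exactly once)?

Degrees: Ola:4, Uma:2, Tao:2, Ivy:2, Fay:4, Cal:4, Ned:4, Zed:6, Quy:4, Ava:4, Rae:8, Kim:6
All degrees are even and the non-isolated vertices are connected — an Eulerian circuit exists.

Yes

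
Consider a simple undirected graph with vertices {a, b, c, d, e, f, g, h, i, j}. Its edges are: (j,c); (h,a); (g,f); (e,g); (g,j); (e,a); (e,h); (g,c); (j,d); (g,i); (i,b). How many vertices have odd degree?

Degrees: a:2, b:1, c:2, d:1, e:3, f:1, g:5, h:2, i:2, j:3
Odd-degree vertices: b, d, e, f, g, j.

6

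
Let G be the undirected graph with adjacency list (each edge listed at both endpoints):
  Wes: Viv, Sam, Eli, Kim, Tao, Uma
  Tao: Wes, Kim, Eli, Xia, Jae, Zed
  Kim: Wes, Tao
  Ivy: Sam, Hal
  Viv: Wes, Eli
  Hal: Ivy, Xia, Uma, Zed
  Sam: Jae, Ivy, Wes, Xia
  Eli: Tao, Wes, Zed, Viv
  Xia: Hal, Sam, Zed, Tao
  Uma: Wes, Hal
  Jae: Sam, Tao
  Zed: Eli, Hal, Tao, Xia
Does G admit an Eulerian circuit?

Degrees: Wes:6, Tao:6, Kim:2, Ivy:2, Viv:2, Hal:4, Sam:4, Eli:4, Xia:4, Uma:2, Jae:2, Zed:4
All degrees are even and the non-isolated vertices are connected — an Eulerian circuit exists.

Yes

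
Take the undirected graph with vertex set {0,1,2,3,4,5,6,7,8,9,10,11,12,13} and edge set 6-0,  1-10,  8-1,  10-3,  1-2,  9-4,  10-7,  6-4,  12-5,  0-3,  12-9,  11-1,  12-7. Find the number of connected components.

Component: {13}
Component: {0, 1, 2, 3, 4, 5, 6, 7, 8, 9, 10, 11, 12}

2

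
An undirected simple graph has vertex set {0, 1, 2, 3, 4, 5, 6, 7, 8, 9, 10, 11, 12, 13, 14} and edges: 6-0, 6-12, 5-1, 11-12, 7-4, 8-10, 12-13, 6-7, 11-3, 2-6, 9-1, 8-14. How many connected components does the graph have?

3

Component: {1, 5, 9}
Component: {8, 10, 14}
Component: {0, 2, 3, 4, 6, 7, 11, 12, 13}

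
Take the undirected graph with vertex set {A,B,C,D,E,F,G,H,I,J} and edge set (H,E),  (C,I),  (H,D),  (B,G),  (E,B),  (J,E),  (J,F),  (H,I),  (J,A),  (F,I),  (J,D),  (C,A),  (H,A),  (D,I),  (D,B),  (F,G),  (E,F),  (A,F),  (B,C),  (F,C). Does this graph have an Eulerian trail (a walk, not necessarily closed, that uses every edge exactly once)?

Yes

Degrees: A:4, B:4, C:4, D:4, E:4, F:6, G:2, H:4, I:4, J:4
Odd-degree vertices: none (0 total).
With 0 odd-degree vertices and all edges in one connected piece, an Eulerian trail exists.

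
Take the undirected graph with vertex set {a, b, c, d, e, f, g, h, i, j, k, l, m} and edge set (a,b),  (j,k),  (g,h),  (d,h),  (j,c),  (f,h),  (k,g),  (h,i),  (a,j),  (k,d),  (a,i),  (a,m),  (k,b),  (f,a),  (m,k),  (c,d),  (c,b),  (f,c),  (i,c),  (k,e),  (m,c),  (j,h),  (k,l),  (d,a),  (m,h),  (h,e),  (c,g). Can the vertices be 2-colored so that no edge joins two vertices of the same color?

Partition the vertices as {b, d, e, f, g, i, j, l, m} vs {a, c, h, k}. Each listed edge has one endpoint in each part, so the graph is bipartite.

Yes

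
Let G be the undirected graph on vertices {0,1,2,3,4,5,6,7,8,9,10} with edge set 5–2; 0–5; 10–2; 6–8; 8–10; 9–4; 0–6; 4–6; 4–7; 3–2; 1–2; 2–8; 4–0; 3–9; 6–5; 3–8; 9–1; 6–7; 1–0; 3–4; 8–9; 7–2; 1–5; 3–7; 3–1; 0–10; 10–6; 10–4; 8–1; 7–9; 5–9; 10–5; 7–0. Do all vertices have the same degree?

Yes

Degrees: 0:6, 1:6, 2:6, 3:6, 4:6, 5:6, 6:6, 7:6, 8:6, 9:6, 10:6
Every vertex has degree 6, so the graph is 6-regular.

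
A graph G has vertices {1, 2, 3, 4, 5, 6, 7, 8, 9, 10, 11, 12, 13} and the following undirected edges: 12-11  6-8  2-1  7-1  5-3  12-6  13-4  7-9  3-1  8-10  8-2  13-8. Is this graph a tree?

|V| = 13, |E| = 12.
It is connected with exactly 12 edges, hence acyclic — it is a tree.

Yes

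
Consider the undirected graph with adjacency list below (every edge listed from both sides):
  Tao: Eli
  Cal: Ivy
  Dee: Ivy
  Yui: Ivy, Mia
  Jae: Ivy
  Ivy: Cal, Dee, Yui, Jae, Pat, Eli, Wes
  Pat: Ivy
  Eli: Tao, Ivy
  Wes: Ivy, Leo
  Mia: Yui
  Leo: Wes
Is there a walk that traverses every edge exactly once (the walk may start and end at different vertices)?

Degrees: Tao:1, Cal:1, Dee:1, Yui:2, Jae:1, Ivy:7, Pat:1, Eli:2, Wes:2, Mia:1, Leo:1
Odd-degree vertices: Tao, Cal, Dee, Jae, Ivy, Pat, Mia, Leo (8 total).
An Eulerian trail requires 0 or 2 odd-degree vertices; here there are 8.

No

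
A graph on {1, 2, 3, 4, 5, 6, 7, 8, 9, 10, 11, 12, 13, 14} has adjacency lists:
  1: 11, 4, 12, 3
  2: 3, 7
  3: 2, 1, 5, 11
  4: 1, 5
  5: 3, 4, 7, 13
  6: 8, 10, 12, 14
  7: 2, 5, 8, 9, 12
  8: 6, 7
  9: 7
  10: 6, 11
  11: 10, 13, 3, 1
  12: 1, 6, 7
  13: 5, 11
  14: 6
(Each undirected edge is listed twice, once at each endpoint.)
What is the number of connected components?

1

Component: {1, 2, 3, 4, 5, 6, 7, 8, 9, 10, 11, 12, 13, 14}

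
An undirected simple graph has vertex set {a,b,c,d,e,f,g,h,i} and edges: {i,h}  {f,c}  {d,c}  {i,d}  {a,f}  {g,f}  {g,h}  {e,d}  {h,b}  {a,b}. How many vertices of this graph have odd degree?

Degrees: a:2, b:2, c:2, d:3, e:1, f:3, g:2, h:3, i:2
Odd-degree vertices: d, e, f, h.

4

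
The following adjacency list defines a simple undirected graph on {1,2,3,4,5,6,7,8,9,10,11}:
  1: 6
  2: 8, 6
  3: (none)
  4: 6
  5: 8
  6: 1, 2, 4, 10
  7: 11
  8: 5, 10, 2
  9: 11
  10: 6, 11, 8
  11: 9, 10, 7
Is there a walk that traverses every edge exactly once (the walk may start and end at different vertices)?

No

Degrees: 1:1, 2:2, 3:0, 4:1, 5:1, 6:4, 7:1, 8:3, 9:1, 10:3, 11:3
Odd-degree vertices: 1, 4, 5, 7, 8, 9, 10, 11 (8 total).
With 8 odd-degree vertices (more than two), no single trail can use every edge.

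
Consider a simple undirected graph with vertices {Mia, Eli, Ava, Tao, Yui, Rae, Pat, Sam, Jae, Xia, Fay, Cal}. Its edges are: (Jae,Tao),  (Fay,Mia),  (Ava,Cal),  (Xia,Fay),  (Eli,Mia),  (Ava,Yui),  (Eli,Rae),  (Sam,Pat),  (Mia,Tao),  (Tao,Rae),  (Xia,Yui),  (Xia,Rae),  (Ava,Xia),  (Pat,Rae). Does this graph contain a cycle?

Yes

|V| = 12, |E| = 14, number of components = 1.
One cycle is Xia-Ava-Yui-Xia.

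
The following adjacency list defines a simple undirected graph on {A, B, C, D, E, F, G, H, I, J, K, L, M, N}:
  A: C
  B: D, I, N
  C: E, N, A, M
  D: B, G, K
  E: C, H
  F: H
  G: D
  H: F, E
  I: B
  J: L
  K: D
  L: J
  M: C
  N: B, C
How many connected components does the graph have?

2

Component: {J, L}
Component: {A, B, C, D, E, F, G, H, I, K, M, N}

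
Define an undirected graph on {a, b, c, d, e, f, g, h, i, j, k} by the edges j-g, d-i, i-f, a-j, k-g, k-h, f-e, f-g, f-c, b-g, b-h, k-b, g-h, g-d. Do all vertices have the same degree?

Degrees: a:1, b:3, c:1, d:2, e:1, f:4, g:6, h:3, i:2, j:2, k:3
Vertex a has degree 1 while g has degree 6, so the graph is not regular.

No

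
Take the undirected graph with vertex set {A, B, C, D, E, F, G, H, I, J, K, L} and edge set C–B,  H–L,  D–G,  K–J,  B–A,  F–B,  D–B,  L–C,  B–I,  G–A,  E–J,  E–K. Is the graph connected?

No

Component: {E, J, K}
Component: {A, B, C, D, F, G, H, I, L}
There are 2 separate components, so the graph is not connected.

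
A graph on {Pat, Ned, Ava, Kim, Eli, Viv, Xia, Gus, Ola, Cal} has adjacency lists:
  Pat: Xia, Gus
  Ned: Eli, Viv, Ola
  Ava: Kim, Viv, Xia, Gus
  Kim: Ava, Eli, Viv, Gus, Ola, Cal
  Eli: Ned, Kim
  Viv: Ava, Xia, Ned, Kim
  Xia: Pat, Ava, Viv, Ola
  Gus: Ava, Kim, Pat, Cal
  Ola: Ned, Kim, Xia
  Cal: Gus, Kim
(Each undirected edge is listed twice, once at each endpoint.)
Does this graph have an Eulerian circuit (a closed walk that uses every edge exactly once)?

Degrees: Pat:2, Ned:3, Ava:4, Kim:6, Eli:2, Viv:4, Xia:4, Gus:4, Ola:3, Cal:2
Ned, Ola have odd degree; an Eulerian circuit needs every degree to be even, so none exists.

No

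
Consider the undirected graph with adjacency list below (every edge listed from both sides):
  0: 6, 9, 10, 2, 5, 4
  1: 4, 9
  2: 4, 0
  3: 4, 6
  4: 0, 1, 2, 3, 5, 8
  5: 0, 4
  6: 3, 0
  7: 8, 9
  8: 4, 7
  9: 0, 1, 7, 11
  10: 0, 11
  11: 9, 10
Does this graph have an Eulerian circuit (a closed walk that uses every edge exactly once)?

Yes

Degrees: 0:6, 1:2, 2:2, 3:2, 4:6, 5:2, 6:2, 7:2, 8:2, 9:4, 10:2, 11:2
Every vertex has even degree and the edges form a single connected piece, so an Eulerian circuit exists.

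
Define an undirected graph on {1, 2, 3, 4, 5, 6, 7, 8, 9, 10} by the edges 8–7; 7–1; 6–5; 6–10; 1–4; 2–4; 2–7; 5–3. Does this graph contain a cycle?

|V| = 10, |E| = 8, number of components = 3.
One cycle is 1-7-2-4-1.

Yes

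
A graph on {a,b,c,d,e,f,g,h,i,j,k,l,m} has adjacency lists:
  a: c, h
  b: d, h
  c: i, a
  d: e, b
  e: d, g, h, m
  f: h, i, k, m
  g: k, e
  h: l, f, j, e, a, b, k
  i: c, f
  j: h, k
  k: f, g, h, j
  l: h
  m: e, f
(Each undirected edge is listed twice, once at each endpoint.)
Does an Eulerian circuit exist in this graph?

No

Degrees: a:2, b:2, c:2, d:2, e:4, f:4, g:2, h:7, i:2, j:2, k:4, l:1, m:2
h, l have odd degree; an Eulerian circuit needs every degree to be even, so none exists.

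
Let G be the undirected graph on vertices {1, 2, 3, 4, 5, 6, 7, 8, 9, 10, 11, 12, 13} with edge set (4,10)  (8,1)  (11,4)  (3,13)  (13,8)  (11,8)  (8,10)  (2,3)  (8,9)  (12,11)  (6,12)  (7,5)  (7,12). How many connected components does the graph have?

Component: {1, 2, 3, 4, 5, 6, 7, 8, 9, 10, 11, 12, 13}

1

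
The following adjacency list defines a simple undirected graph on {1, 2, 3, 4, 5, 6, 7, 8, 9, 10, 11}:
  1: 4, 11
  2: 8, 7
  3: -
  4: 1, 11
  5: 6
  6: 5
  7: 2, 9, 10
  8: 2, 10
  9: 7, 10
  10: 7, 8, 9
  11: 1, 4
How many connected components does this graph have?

4

Component: {3}
Component: {5, 6}
Component: {1, 4, 11}
Component: {2, 7, 8, 9, 10}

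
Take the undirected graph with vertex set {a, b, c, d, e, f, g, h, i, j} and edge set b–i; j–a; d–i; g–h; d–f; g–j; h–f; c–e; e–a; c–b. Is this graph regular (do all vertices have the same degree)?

Yes

Degrees: a:2, b:2, c:2, d:2, e:2, f:2, g:2, h:2, i:2, j:2
Every vertex has degree 2, so the graph is 2-regular.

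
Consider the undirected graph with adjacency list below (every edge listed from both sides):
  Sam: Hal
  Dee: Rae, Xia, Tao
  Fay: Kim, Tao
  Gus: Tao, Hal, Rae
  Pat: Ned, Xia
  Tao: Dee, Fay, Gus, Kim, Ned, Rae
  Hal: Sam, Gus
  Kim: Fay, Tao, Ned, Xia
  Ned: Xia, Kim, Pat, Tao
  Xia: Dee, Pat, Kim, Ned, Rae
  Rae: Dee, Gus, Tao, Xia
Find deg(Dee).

3

Neighbors of Dee: Tao, Xia, Rae.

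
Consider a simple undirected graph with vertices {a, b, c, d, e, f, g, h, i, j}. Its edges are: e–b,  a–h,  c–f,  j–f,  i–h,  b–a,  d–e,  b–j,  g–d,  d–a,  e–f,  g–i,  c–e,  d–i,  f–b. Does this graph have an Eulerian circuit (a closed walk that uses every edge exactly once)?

Degrees: a:3, b:4, c:2, d:4, e:4, f:4, g:2, h:2, i:3, j:2
a, i have odd degree; an Eulerian circuit needs every degree to be even, so none exists.

No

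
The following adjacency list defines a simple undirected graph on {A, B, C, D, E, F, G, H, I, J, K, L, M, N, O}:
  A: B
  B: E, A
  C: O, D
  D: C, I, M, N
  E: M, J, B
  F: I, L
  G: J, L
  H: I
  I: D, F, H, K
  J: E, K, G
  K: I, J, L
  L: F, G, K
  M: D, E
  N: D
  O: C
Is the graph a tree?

No

|V| = 15, |E| = 17.
A tree on 15 vertices has exactly 14 edges; this graph has 17, so it contains a cycle and is not a tree.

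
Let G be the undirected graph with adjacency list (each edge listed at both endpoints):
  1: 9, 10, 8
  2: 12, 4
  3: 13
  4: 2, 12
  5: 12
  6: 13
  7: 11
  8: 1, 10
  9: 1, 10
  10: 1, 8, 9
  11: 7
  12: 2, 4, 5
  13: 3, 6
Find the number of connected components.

4

Component: {7, 11}
Component: {3, 6, 13}
Component: {1, 8, 9, 10}
Component: {2, 4, 5, 12}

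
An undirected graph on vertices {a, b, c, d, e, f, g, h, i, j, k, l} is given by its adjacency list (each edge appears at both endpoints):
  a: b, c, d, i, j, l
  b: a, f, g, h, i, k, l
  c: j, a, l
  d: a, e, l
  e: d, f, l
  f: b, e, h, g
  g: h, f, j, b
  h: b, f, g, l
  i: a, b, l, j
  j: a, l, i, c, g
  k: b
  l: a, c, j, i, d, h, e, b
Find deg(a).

Neighbors of a: b, c, d, i, j, l.

6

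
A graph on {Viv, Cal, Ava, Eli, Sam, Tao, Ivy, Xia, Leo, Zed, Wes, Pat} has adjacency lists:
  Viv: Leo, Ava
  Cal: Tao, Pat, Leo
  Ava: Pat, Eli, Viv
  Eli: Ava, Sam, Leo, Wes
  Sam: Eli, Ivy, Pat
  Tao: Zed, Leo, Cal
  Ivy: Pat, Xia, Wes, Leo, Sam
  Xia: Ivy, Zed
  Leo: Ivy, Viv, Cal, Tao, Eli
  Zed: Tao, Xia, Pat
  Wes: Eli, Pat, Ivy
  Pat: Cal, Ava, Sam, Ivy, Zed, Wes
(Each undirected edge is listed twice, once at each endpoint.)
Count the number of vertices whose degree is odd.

8

Degrees: Viv:2, Cal:3, Ava:3, Eli:4, Sam:3, Tao:3, Ivy:5, Xia:2, Leo:5, Zed:3, Wes:3, Pat:6
Odd-degree vertices: Cal, Ava, Sam, Tao, Ivy, Leo, Zed, Wes.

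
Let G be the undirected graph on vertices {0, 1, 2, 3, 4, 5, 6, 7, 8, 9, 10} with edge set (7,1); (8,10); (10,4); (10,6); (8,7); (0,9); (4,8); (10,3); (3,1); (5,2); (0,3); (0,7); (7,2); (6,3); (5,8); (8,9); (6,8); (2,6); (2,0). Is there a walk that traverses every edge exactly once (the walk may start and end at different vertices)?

Yes

Degrees: 0:4, 1:2, 2:4, 3:4, 4:2, 5:2, 6:4, 7:4, 8:6, 9:2, 10:4
Odd-degree vertices: none (0 total).
With 0 odd-degree vertices and all edges in one connected piece, an Eulerian trail exists.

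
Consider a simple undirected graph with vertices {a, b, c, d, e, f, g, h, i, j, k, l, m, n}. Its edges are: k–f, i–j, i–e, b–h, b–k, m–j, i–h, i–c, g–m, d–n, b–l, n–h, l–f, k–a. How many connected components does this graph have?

Component: {a, b, c, d, e, f, g, h, i, j, k, l, m, n}

1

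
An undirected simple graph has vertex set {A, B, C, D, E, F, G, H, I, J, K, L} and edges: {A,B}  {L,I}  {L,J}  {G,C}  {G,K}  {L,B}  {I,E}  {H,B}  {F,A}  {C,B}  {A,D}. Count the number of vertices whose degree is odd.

Degrees: A:3, B:4, C:2, D:1, E:1, F:1, G:2, H:1, I:2, J:1, K:1, L:3
Odd-degree vertices: A, D, E, F, H, J, K, L.

8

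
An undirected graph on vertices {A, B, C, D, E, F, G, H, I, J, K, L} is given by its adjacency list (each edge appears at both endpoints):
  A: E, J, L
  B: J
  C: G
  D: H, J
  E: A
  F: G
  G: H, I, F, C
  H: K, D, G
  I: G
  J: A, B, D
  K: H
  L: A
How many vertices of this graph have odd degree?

Degrees: A:3, B:1, C:1, D:2, E:1, F:1, G:4, H:3, I:1, J:3, K:1, L:1
Odd-degree vertices: A, B, C, E, F, H, I, J, K, L.

10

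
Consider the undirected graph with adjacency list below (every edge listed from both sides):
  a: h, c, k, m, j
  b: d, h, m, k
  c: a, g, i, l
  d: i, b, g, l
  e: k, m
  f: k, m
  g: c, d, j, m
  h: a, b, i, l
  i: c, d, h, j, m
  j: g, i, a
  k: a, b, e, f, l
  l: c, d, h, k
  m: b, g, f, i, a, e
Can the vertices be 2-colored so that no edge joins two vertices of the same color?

Yes

A valid 2-coloring puts {c, d, h, j, k, m} on one side and {a, b, e, f, g, i, l} on the other; every edge crosses between the two sides.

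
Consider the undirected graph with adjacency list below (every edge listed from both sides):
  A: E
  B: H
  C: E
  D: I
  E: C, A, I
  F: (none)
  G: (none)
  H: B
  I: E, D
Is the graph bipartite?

Partition the vertices as {D, E, F, G, H} vs {A, B, C, I}. Each listed edge has one endpoint in each part, so the graph is bipartite.

Yes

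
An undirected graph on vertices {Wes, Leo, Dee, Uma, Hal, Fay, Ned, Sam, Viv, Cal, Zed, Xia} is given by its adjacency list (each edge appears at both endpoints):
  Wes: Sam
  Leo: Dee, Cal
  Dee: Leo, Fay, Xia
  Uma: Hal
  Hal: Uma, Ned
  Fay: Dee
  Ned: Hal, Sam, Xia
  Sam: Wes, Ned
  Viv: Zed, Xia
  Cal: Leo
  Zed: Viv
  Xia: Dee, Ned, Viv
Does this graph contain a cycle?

No

|V| = 12, |E| = 11, number of components = 1.
A forest on 12 vertices with 1 component has exactly 11 edges, which matches — so no cycle.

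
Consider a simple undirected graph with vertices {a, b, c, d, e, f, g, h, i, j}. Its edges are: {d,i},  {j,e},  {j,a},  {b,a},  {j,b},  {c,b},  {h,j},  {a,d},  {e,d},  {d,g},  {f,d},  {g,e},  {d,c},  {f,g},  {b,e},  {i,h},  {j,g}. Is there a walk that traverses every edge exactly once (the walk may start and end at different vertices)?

Degrees: a:3, b:4, c:2, d:6, e:4, f:2, g:4, h:2, i:2, j:5
Odd-degree vertices: a, j (2 total).
The non-isolated vertices are connected and exactly 2 have odd degree, so an Eulerian trail exists (from a to j).

Yes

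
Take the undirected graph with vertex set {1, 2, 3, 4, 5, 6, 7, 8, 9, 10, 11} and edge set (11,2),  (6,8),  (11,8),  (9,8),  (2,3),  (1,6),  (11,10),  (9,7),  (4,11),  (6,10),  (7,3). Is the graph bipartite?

Partition the vertices as {3, 5, 6, 9, 11} vs {1, 2, 4, 7, 8, 10}. Each listed edge has one endpoint in each part, so the graph is bipartite.

Yes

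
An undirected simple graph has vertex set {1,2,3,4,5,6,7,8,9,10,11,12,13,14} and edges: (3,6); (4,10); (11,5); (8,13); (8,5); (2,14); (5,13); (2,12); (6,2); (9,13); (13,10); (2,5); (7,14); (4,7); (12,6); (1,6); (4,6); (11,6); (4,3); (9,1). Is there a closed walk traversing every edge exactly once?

Degrees: 1:2, 2:4, 3:2, 4:4, 5:4, 6:6, 7:2, 8:2, 9:2, 10:2, 11:2, 12:2, 13:4, 14:2
Every vertex has even degree and the edges form a single connected piece, so an Eulerian circuit exists.

Yes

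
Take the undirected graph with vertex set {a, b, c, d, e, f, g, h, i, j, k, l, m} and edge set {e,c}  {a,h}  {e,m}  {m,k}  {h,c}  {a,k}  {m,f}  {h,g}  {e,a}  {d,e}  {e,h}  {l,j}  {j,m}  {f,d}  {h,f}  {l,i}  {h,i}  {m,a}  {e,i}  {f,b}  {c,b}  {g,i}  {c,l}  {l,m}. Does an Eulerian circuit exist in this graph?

Yes

Degrees: a:4, b:2, c:4, d:2, e:6, f:4, g:2, h:6, i:4, j:2, k:2, l:4, m:6
All degrees are even and the non-isolated vertices are connected — an Eulerian circuit exists.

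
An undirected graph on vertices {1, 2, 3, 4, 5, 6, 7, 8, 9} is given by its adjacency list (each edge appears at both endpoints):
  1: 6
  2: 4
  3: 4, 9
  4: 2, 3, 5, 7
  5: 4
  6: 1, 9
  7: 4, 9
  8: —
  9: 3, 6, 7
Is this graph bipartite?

Yes

A valid 2-coloring puts {2, 3, 5, 6, 7, 8} on one side and {1, 4, 9} on the other; every edge crosses between the two sides.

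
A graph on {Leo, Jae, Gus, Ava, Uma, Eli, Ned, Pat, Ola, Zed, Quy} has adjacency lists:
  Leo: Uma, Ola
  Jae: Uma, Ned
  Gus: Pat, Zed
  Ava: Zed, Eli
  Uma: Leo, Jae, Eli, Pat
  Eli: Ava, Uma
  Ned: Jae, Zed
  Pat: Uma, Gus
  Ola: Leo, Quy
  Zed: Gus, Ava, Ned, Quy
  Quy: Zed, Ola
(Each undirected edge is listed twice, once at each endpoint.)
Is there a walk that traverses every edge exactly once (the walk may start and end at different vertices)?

Yes

Degrees: Leo:2, Jae:2, Gus:2, Ava:2, Uma:4, Eli:2, Ned:2, Pat:2, Ola:2, Zed:4, Quy:2
Odd-degree vertices: none (0 total).
With 0 odd-degree vertices and all edges in one connected piece, an Eulerian trail exists.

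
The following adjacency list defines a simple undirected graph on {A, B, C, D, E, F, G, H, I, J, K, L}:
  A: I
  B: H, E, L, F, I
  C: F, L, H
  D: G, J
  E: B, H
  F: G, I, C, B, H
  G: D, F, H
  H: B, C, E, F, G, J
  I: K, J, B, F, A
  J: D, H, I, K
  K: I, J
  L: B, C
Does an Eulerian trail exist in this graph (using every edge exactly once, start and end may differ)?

No

Degrees: A:1, B:5, C:3, D:2, E:2, F:5, G:3, H:6, I:5, J:4, K:2, L:2
Odd-degree vertices: A, B, C, F, G, I (6 total).
An Eulerian trail requires 0 or 2 odd-degree vertices; here there are 6.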